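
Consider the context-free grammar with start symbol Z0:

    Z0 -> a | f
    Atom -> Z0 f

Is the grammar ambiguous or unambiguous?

Only Z0 is reachable from Z0; ignoring the rest: Each reachable nonterminal has at most one production per leading terminal, and all productions are right-linear; the derivation is determined token-by-token.

Unambiguous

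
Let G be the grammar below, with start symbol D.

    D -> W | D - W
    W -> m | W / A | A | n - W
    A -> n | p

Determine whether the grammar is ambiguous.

Ambiguous

Witness: n - m

Derivation 1: D ⇒ W ⇒ n - W ⇒ n - m
Derivation 2: D ⇒ D - W ⇒ W - W ⇒ A - W ⇒ n - W ⇒ n - m

Two distinct leftmost derivations for the same string.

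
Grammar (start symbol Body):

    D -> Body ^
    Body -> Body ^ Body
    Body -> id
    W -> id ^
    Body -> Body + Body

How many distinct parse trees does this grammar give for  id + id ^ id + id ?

Parse trees for id + id ^ id + id:
  [Body [Body [Body id] + [Body id]] ^ [Body [Body id] + [Body id]]]
  [Body [Body id] + [Body [Body id] ^ [Body [Body id] + [Body id]]]]
  [Body [Body id] + [Body [Body [Body id] ^ [Body id]] + [Body id]]]
  [Body [Body [Body [Body id] + [Body id]] ^ [Body id]] + [Body id]]
  [Body [Body [Body id] + [Body [Body id] ^ [Body id]]] + [Body id]]

5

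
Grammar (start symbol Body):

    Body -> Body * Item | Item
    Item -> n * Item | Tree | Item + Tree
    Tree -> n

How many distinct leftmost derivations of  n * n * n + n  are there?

Parse trees for n * n * n + n:
  [Body [Body [Item [Tree n]]] * [Item n * [Item [Item [Tree n]] + [Tree n]]]]
  [Body [Body [Item [Tree n]]] * [Item [Item n * [Item [Tree n]]] + [Tree n]]]
  [Body [Body [Body [Item [Tree n]]] * [Item [Tree n]]] * [Item [Item [Tree n]] + [Tree n]]]
  [Body [Body [Item n * [Item [Tree n]]]] * [Item [Item [Tree n]] + [Tree n]]]
  [Body [Item n * [Item n * [Item [Item [Tree n]] + [Tree n]]]]]
  [Body [Item n * [Item [Item n * [Item [Tree n]]] + [Tree n]]]]
  [Body [Item [Item n * [Item n * [Item [Tree n]]]] + [Tree n]]]

7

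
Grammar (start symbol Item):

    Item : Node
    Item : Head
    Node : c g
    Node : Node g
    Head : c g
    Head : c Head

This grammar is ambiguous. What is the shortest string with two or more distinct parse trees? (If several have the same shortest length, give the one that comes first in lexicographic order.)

length 2: c g has 2 parse trees

Two derivations of c g:
  Item ⇒ Node ⇒ c g
  Item ⇒ Head ⇒ c g

c g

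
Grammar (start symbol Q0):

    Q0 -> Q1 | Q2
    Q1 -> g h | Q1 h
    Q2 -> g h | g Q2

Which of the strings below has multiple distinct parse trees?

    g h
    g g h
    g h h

g h: 2 trees
g g h: 1 tree
g h h: 1 tree

g h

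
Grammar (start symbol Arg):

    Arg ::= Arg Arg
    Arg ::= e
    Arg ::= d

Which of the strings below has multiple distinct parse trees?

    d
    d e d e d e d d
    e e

d e d e d e d d

d: 1 tree
d e d e d e d d: 429 trees
e e: 1 tree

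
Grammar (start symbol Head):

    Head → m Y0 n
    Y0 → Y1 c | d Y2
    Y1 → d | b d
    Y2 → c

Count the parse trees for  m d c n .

2

Parse trees for m d c n:
  [Head m [Y0 [Y1 d] c] n]
  [Head m [Y0 d [Y2 c]] n]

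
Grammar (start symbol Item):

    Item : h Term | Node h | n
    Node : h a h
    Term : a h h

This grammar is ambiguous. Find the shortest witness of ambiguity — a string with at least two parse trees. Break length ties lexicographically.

length 1: no string has ≥2 trees
length 4: h a h h has 2 parse trees

Two derivations of h a h h:
  Item ⇒ h Term ⇒ h a h h
  Item ⇒ Node h ⇒ h a h h

h a h h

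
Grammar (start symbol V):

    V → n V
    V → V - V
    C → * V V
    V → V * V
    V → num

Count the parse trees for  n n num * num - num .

Parse trees for n n num * num - num (showing first 6 of 9):
  [V n [V n [V [V [V num] * [V num]] - [V num]]]]
  [V n [V n [V [V num] * [V [V num] - [V num]]]]]
  [V n [V [V n [V [V num] * [V num]]] - [V num]]]
  [V n [V [V [V n [V num]] * [V num]] - [V num]]]
  [V n [V [V n [V num]] * [V [V num] - [V num]]]]
  [V [V n [V n [V [V num] * [V num]]]] - [V num]]

9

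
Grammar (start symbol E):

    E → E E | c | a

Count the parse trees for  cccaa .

Parse trees for cccaa (showing first 6 of 14):
  [E [E c] [E [E c] [E [E c] [E [E a] [E a]]]]]
  [E [E c] [E [E c] [E [E [E c] [E a]] [E a]]]]
  [E [E c] [E [E [E c] [E c]] [E [E a] [E a]]]]
  [E [E c] [E [E [E c] [E [E c] [E a]]] [E a]]]
  [E [E c] [E [E [E [E c] [E c]] [E a]] [E a]]]
  [E [E [E c] [E c]] [E [E c] [E [E a] [E a]]]]

14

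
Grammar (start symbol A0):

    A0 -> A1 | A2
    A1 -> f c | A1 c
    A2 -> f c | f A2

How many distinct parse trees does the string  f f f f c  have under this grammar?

1

Parse trees for f f f f c:
  [A0 [A2 f [A2 f [A2 f [A2 f c]]]]]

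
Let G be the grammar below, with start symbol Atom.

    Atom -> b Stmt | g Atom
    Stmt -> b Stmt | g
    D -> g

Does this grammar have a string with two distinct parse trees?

Unambiguous

(D is unreachable from Atom, so its rules don't affect L(Atom).) The reachable rules are right-linear with at most one rule per (nonterminal, next-terminal) pair. Each input token forces the next rule, so parsing is deterministic.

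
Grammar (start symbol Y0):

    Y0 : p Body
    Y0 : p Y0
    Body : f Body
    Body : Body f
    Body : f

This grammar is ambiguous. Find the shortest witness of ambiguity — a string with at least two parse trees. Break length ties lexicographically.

p f f

length 2: no string has ≥2 trees
length 3: p f f has 2 parse trees

Two derivations of p f f:
  Y0 ⇒ p Body ⇒ p f Body ⇒ p f f
  Y0 ⇒ p Body ⇒ p Body f ⇒ p f f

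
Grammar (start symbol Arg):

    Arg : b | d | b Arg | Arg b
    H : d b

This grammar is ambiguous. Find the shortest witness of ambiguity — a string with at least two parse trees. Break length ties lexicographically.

b b

length 1: no string has ≥2 trees
length 2: b b has 2 parse trees

Two derivations of b b:
  Arg ⇒ b Arg ⇒ b b
  Arg ⇒ Arg b ⇒ b b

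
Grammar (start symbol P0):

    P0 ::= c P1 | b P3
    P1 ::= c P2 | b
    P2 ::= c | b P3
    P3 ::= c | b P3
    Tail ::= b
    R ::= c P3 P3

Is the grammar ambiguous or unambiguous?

Unambiguous

Only P0, P1, P2, P3 are reachable from P0; ignoring the rest: Each reachable nonterminal has at most one production per leading terminal, and all productions are right-linear; the derivation is determined token-by-token.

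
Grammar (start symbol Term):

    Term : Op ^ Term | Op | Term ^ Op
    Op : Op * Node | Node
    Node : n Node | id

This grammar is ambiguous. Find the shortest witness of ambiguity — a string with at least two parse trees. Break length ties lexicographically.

length 1: no string has ≥2 trees
length 2: no string has ≥2 trees
length 3: id ^ id has 2 parse trees

Two derivations of id ^ id:
  Term ⇒ Op ^ Term ⇒ Node ^ Term ⇒ id ^ Term ⇒ id ^ Op ⇒ id ^ Node ⇒ id ^ id
  Term ⇒ Term ^ Op ⇒ Op ^ Op ⇒ Node ^ Op ⇒ id ^ Op ⇒ id ^ Node ⇒ id ^ id

id ^ id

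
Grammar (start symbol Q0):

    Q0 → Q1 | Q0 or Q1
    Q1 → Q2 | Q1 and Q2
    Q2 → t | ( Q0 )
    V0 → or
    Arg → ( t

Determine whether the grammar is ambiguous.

Unambiguous

(V0, Arg are unreachable from Q0, so their rules don't affect L(Q0).) This is a standard precedence ladder (Q0 over Q1 over Q2), with each level left-recursive on its own operator ('or' at Q0, 'and' at Q1). That structure is LR(1), hence unambiguous.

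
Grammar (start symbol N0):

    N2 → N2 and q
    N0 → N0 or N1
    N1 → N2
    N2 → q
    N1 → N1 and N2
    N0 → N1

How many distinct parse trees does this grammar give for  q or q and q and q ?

4

Parse trees for q or q and q and q:
  [N0 [N0 [N1 [N2 q]]] or [N1 [N2 [N2 [N2 q] and q] and q]]]
  [N0 [N0 [N1 [N2 q]]] or [N1 [N1 [N2 q]] and [N2 [N2 q] and q]]]
  [N0 [N0 [N1 [N2 q]]] or [N1 [N1 [N2 [N2 q] and q]] and [N2 q]]]
  [N0 [N0 [N1 [N2 q]]] or [N1 [N1 [N1 [N2 q]] and [N2 q]] and [N2 q]]]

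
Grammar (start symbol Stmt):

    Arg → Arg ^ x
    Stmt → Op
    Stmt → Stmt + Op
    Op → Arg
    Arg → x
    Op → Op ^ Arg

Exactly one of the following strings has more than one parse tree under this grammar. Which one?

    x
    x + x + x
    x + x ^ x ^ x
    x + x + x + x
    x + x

x: 1 tree
x + x + x: 1 tree
x + x ^ x ^ x: 4 trees
x + x + x + x: 1 tree
x + x: 1 tree

x + x ^ x ^ x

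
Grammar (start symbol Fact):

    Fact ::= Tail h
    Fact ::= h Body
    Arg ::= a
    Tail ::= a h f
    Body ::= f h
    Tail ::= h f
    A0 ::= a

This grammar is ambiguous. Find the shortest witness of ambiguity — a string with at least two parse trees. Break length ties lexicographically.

length 3: h f h has 2 parse trees

Two derivations of h f h:
  Fact ⇒ Tail h ⇒ h f h
  Fact ⇒ h Body ⇒ h f h

h f h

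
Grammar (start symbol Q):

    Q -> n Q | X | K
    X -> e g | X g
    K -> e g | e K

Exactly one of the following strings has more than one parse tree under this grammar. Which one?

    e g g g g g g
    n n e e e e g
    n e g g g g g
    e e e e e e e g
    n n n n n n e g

n n n n n n e g

e g g g g g g: 1 tree
n n e e e e g: 1 tree
n e g g g g g: 1 tree
e e e e e e e g: 1 tree
n n n n n n e g: 2 trees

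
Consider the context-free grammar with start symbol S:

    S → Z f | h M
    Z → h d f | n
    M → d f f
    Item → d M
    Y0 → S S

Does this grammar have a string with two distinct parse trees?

Witness: h d f f

Derivation 1: S ⇒ Z f ⇒ h d f f
Derivation 2: S ⇒ h M ⇒ h d f f

Two distinct leftmost derivations for the same string.

Ambiguous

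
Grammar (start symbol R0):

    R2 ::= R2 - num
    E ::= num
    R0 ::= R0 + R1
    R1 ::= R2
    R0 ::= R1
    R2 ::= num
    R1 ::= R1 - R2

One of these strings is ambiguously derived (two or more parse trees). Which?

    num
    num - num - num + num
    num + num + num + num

num - num - num + num

num: 1 tree
num - num - num + num: 4 trees
num + num + num + num: 1 tree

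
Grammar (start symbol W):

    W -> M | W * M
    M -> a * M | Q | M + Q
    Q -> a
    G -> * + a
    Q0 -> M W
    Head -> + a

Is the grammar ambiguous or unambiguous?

Ambiguous

Witness: a * a

Derivation 1: W ⇒ M ⇒ a * M ⇒ a * Q ⇒ a * a
Derivation 2: W ⇒ W * M ⇒ M * M ⇒ Q * M ⇒ a * M ⇒ a * Q ⇒ a * a

Two distinct leftmost derivations for the same string.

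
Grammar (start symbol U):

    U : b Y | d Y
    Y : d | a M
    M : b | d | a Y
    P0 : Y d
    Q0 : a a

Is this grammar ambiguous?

Only U, Y, M are reachable from U; ignoring the rest: The reachable rules are right-linear with at most one rule per (nonterminal, next-terminal) pair. Each input token forces the next rule, so parsing is deterministic.

Unambiguous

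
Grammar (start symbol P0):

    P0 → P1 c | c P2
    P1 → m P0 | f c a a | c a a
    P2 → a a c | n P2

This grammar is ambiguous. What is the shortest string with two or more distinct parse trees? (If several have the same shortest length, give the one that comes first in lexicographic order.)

length 4: c a a c has 2 parse trees

Two derivations of c a a c:
  P0 ⇒ P1 c ⇒ c a a c
  P0 ⇒ c P2 ⇒ c a a c

c a a c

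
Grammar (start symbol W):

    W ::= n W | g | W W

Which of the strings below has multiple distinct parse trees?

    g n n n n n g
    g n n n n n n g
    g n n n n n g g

g n n n n n g: 1 tree
g n n n n n n g: 1 tree
g n n n n n g g: 7 trees

g n n n n n g g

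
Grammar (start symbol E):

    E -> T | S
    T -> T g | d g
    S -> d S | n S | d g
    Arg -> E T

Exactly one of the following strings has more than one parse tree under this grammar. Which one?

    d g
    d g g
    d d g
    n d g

d g

d g: 2 trees
d g g: 1 tree
d d g: 1 tree
n d g: 1 tree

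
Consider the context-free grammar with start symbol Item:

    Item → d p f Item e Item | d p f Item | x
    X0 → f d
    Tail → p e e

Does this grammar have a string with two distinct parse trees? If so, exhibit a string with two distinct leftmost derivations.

Witness: d p f d p f x e x

Derivation 1: Item ⇒ d p f Item e Item ⇒ d p f d p f Item e Item ⇒ d p f d p f x e Item ⇒ d p f d p f x e x
Derivation 2: Item ⇒ d p f Item ⇒ d p f d p f Item e Item ⇒ d p f d p f x e Item ⇒ d p f d p f x e x

Two distinct leftmost derivations for the same string.

Ambiguous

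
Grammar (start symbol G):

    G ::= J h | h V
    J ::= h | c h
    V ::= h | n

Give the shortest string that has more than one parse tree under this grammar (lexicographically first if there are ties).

length 2: h h has 2 parse trees

Two derivations of h h:
  G ⇒ J h ⇒ h h
  G ⇒ h V ⇒ h h

h h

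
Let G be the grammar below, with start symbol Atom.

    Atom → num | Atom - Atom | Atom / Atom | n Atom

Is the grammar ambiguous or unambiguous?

Witness: n num - num

Derivation 1: Atom ⇒ Atom - Atom ⇒ n Atom - Atom ⇒ n num - Atom ⇒ n num - num
Derivation 2: Atom ⇒ n Atom ⇒ n Atom - Atom ⇒ n num - Atom ⇒ n num - num

Two distinct leftmost derivations for the same string.

Ambiguous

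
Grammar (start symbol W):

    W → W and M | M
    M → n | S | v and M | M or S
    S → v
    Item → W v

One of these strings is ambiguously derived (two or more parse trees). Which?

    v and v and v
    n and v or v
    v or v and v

v and v and v: 4 trees
n and v or v: 1 tree
v or v and v: 1 tree

v and v and v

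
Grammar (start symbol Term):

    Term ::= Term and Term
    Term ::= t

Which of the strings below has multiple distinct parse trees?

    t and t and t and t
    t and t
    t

t and t and t and t

t and t and t and t: 5 trees
t and t: 1 tree
t: 1 tree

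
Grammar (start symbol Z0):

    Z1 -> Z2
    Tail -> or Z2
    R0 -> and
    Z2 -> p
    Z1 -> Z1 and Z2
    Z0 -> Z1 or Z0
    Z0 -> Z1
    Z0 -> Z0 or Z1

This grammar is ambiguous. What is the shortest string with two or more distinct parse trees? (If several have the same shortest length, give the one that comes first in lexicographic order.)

length 1: no string has ≥2 trees
length 3: p or p has 2 parse trees

Two derivations of p or p:
  Z0 ⇒ Z1 or Z0 ⇒ Z2 or Z0 ⇒ p or Z0 ⇒ p or Z1 ⇒ p or Z2 ⇒ p or p
  Z0 ⇒ Z0 or Z1 ⇒ Z1 or Z1 ⇒ Z2 or Z1 ⇒ p or Z1 ⇒ p or Z2 ⇒ p or p

p or p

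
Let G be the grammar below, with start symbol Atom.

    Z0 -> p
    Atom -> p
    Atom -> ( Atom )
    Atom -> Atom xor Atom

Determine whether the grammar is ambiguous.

Witness: p xor p xor p

Derivation 1: Atom ⇒ Atom xor Atom ⇒ p xor Atom ⇒ p xor Atom xor Atom ⇒ p xor p xor Atom ⇒ p xor p xor p
Derivation 2: Atom ⇒ Atom xor Atom ⇒ Atom xor Atom xor Atom ⇒ p xor Atom xor Atom ⇒ p xor p xor Atom ⇒ p xor p xor p

Two distinct leftmost derivations for the same string.

Ambiguous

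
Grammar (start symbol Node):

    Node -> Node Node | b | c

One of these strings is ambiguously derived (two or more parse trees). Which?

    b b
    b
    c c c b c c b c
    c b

c c c b c c b c

b b: 1 tree
b: 1 tree
c c c b c c b c: 429 trees
c b: 1 tree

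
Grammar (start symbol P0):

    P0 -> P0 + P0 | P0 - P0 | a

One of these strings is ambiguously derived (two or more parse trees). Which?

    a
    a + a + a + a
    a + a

a: 1 tree
a + a + a + a: 5 trees
a + a: 1 tree

a + a + a + a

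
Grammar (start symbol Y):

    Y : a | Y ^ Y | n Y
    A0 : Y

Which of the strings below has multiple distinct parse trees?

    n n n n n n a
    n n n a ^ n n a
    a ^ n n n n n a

n n n a ^ n n a

n n n n n n a: 1 tree
n n n a ^ n n a: 4 trees
a ^ n n n n n a: 1 tree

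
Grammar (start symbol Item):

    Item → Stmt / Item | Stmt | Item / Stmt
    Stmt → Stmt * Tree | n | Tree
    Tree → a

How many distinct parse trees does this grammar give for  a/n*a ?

2

Parse trees for a/n*a:
  [Item [Stmt [Tree a]] / [Item [Stmt [Stmt n] * [Tree a]]]]
  [Item [Item [Stmt [Tree a]]] / [Stmt [Stmt n] * [Tree a]]]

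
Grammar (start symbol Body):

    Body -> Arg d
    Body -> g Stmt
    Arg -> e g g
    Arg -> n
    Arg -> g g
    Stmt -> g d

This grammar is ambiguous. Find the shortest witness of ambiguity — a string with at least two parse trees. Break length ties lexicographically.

g g d

length 2: no string has ≥2 trees
length 3: g g d has 2 parse trees

Two derivations of g g d:
  Body ⇒ Arg d ⇒ g g d
  Body ⇒ g Stmt ⇒ g g d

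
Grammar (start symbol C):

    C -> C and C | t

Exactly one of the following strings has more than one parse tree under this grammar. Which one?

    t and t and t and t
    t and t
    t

t and t and t and t: 5 trees
t and t: 1 tree
t: 1 tree

t and t and t and t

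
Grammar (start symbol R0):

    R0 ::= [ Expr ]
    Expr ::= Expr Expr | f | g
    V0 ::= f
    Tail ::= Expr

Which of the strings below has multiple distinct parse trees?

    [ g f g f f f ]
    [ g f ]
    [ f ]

[ g f g f f f ]: 42 trees
[ g f ]: 1 tree
[ f ]: 1 tree

[ g f g f f f ]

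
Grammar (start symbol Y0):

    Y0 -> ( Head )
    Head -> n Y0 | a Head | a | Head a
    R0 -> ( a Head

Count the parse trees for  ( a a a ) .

Parse trees for ( a a a ):
  [Y0 ( [Head a [Head a [Head a]]] )]
  [Y0 ( [Head a [Head [Head a] a]] )]
  [Y0 ( [Head [Head a [Head a]] a] )]
  [Y0 ( [Head [Head [Head a] a] a] )]

4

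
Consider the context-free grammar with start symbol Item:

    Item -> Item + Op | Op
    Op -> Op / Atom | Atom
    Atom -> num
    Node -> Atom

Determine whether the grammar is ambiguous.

Unambiguous

Only Item, Op, Atom are reachable from Item; ignoring the rest: The grammar is stratified — Item handles '+' (left-recursive), Op handles '/', Atom atoms. Each operator has a fixed associativity and precedence level, so every string has one parse.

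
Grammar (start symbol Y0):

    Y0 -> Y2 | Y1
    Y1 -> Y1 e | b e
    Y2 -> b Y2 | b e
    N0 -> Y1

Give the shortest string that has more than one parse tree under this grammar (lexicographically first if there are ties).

length 2: b e has 2 parse trees

Two derivations of b e:
  Y0 ⇒ Y2 ⇒ b e
  Y0 ⇒ Y1 ⇒ b e

b e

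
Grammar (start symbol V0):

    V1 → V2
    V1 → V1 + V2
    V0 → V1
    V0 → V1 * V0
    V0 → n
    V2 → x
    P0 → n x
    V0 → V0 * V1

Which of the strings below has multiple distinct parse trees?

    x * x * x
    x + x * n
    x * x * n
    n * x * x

x * x * x: 4 trees
x + x * n: 1 tree
x * x * n: 1 tree
n * x * x: 1 tree

x * x * x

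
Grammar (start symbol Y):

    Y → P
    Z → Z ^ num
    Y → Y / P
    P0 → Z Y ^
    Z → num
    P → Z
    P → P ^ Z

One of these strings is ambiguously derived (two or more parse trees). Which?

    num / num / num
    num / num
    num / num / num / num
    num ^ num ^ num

num / num / num: 1 tree
num / num: 1 tree
num / num / num / num: 1 tree
num ^ num ^ num: 4 trees

num ^ num ^ num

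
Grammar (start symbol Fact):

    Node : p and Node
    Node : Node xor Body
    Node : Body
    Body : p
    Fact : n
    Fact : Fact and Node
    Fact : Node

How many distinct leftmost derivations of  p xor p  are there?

1

Parse trees for p xor p:
  [Fact [Node [Node [Body p]] xor [Body p]]]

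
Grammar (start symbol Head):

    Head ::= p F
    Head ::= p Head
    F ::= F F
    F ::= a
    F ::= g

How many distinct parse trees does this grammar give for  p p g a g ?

2

Parse trees for p p g a g:
  [Head p [Head p [F [F g] [F [F a] [F g]]]]]
  [Head p [Head p [F [F [F g] [F a]] [F g]]]]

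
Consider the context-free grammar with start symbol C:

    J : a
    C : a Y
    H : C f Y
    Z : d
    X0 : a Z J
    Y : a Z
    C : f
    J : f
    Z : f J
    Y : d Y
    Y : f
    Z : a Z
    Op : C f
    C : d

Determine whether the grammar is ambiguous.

Unambiguous

(H, X0, Op are unreachable from C, so their rules don't affect L(C).) Each reachable nonterminal has at most one production per leading terminal, and all productions are right-linear; the derivation is determined token-by-token.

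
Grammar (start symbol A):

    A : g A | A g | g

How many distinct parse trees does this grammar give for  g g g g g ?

16

Parse trees for g g g g g (showing first 6 of 16):
  [A g [A g [A g [A g [A g]]]]]
  [A g [A g [A g [A [A g] g]]]]
  [A g [A g [A [A g [A g]] g]]]
  [A g [A g [A [A [A g] g] g]]]
  [A g [A [A g [A g [A g]]] g]]
  [A g [A [A g [A [A g] g]] g]]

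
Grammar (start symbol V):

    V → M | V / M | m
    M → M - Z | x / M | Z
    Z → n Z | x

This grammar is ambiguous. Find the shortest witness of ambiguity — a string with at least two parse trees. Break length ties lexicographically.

length 1: no string has ≥2 trees
length 2: no string has ≥2 trees
length 3: x / x has 2 parse trees

Two derivations of x / x:
  V ⇒ M ⇒ x / M ⇒ x / Z ⇒ x / x
  V ⇒ V / M ⇒ M / M ⇒ Z / M ⇒ x / M ⇒ x / Z ⇒ x / x

x / x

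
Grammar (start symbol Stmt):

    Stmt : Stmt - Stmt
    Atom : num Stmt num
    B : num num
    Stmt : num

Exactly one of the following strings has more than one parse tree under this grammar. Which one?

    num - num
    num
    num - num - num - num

num - num: 1 tree
num: 1 tree
num - num - num - num: 5 trees

num - num - num - num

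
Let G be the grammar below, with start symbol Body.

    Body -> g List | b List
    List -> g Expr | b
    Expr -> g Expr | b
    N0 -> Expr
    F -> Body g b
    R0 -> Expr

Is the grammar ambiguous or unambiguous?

Unambiguous

Only Body, List, Expr are reachable from Body; ignoring the rest: Restricted to the reachable nonterminals, every rule has the form A → t or A → t B, and no two rules for the same A share a first terminal. The grammar encodes a DFA — one run per string.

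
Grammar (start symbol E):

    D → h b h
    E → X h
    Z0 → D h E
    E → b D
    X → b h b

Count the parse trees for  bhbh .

Parse trees for bhbh:
  [E [X b h b] h]
  [E b [D h b h]]

2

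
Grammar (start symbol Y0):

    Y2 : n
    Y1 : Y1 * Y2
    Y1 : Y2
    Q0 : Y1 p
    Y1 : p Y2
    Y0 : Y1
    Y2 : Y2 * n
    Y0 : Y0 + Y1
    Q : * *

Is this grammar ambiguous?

Ambiguous

Witness: n * n

Derivation 1: Y0 ⇒ Y1 ⇒ Y1 * Y2 ⇒ Y2 * Y2 ⇒ n * Y2 ⇒ n * n
Derivation 2: Y0 ⇒ Y1 ⇒ Y2 ⇒ Y2 * n ⇒ n * n

Two distinct leftmost derivations for the same string.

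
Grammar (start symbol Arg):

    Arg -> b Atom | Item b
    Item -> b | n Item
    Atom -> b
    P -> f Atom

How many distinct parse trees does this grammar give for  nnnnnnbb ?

1

Parse trees for nnnnnnbb:
  [Arg [Item n [Item n [Item n [Item n [Item n [Item n [Item b]]]]]]] b]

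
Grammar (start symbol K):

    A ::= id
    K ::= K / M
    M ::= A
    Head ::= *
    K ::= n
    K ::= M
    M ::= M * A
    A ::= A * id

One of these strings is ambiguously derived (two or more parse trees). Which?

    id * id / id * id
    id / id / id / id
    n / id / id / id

id * id / id * id: 4 trees
id / id / id / id: 1 tree
n / id / id / id: 1 tree

id * id / id * id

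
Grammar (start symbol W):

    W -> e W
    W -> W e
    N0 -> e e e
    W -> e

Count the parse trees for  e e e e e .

Parse trees for e e e e e (showing first 6 of 16):
  [W e [W e [W e [W e [W e]]]]]
  [W e [W e [W e [W [W e] e]]]]
  [W e [W e [W [W e [W e]] e]]]
  [W e [W e [W [W [W e] e] e]]]
  [W e [W [W e [W e [W e]]] e]]
  [W e [W [W e [W [W e] e]] e]]

16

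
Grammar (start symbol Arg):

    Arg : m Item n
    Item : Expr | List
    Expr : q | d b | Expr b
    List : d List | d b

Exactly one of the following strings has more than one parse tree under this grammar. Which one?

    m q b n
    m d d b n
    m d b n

m q b n: 1 tree
m d d b n: 1 tree
m d b n: 2 trees

m d b n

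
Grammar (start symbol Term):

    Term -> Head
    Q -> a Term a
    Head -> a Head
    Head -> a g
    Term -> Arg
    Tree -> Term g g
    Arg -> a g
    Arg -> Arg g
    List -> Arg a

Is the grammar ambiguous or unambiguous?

Ambiguous

Witness: a g

Derivation 1: Term ⇒ Head ⇒ a g
Derivation 2: Term ⇒ Arg ⇒ a g

Two distinct leftmost derivations for the same string.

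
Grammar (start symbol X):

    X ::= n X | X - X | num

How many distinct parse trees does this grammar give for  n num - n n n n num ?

Parse trees for n num - n n n n num:
  [X n [X [X num] - [X n [X n [X n [X n [X num]]]]]]]
  [X [X n [X num]] - [X n [X n [X n [X n [X num]]]]]]

2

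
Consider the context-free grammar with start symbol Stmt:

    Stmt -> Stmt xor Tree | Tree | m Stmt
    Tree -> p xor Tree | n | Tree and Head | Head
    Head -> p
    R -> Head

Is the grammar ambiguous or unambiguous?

Ambiguous

Witness: p xor n

Derivation 1: Stmt ⇒ Stmt xor Tree ⇒ Tree xor Tree ⇒ Head xor Tree ⇒ p xor Tree ⇒ p xor n
Derivation 2: Stmt ⇒ Tree ⇒ p xor Tree ⇒ p xor n

Two distinct leftmost derivations for the same string.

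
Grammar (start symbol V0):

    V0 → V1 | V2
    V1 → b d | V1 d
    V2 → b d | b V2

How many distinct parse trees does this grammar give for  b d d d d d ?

Parse trees for b d d d d d:
  [V0 [V1 [V1 [V1 [V1 [V1 b d] d] d] d] d]]

1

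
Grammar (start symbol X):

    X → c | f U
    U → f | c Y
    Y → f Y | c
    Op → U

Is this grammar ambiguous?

Unambiguous

Only X, U, Y are reachable from X; ignoring the rest: Restricted to the reachable nonterminals, every rule has the form A → t or A → t B, and no two rules for the same A share a first terminal. The grammar encodes a DFA — one run per string.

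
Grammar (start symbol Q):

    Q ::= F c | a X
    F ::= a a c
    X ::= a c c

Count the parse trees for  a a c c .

2

Parse trees for a a c c:
  [Q [F a a c] c]
  [Q a [X a c c]]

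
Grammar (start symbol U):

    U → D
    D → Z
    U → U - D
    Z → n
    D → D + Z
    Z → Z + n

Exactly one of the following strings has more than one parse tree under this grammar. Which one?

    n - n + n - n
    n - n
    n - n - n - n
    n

n - n + n - n: 2 trees
n - n: 1 tree
n - n - n - n: 1 tree
n: 1 tree

n - n + n - n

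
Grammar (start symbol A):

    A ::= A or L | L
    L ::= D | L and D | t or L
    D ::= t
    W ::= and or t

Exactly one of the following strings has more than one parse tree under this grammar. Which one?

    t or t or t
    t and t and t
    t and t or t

t or t or t

t or t or t: 4 trees
t and t and t: 1 tree
t and t or t: 1 tree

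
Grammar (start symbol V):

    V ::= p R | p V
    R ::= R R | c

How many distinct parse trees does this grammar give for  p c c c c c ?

14

Parse trees for p c c c c c (showing first 6 of 14):
  [V p [R [R c] [R [R c] [R [R c] [R [R c] [R c]]]]]]
  [V p [R [R c] [R [R c] [R [R [R c] [R c]] [R c]]]]]
  [V p [R [R c] [R [R [R c] [R c]] [R [R c] [R c]]]]]
  [V p [R [R c] [R [R [R c] [R [R c] [R c]]] [R c]]]]
  [V p [R [R c] [R [R [R [R c] [R c]] [R c]] [R c]]]]
  [V p [R [R [R c] [R c]] [R [R c] [R [R c] [R c]]]]]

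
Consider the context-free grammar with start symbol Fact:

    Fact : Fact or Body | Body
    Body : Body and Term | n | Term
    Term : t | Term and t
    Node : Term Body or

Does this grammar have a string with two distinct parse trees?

Ambiguous

Witness: t and t

Derivation 1: Fact ⇒ Body ⇒ Body and Term ⇒ Term and Term ⇒ t and Term ⇒ t and t
Derivation 2: Fact ⇒ Body ⇒ Term ⇒ Term and t ⇒ t and t

Two distinct leftmost derivations for the same string.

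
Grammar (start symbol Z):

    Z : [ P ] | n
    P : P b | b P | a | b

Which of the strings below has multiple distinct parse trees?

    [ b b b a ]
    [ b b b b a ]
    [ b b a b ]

[ b b a b ]

[ b b b a ]: 1 tree
[ b b b b a ]: 1 tree
[ b b a b ]: 3 trees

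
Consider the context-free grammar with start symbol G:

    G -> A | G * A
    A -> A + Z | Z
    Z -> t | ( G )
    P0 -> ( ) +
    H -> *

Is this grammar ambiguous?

Unambiguous

Only G, A, Z are reachable from G; ignoring the rest: The grammar is stratified — G handles '*' (left-recursive), A handles '+', Z atoms. Each operator has a fixed associativity and precedence level, so every string has one parse.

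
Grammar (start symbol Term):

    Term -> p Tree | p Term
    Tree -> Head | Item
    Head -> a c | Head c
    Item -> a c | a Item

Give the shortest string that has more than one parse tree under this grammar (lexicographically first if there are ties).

p a c

length 3: p a c has 2 parse trees

Two derivations of p a c:
  Term ⇒ p Tree ⇒ p Head ⇒ p a c
  Term ⇒ p Tree ⇒ p Item ⇒ p a c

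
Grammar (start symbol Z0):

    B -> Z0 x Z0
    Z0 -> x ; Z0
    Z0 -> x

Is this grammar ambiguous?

Only Z0 is reachable from Z0; ignoring the rest: The reachable grammar is A → atom sep A | atom. Each atom is followed by either the separator (recurse) or end-of-string (stop) — no choice point.

Unambiguous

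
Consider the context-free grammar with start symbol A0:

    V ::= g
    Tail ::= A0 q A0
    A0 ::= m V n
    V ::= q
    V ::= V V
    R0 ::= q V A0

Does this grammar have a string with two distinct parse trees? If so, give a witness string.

Witness: m g g g n

Derivation 1: A0 ⇒ m V n ⇒ m V V n ⇒ m g V n ⇒ m g V V n ⇒ m g g V n ⇒ m g g g n
Derivation 2: A0 ⇒ m V n ⇒ m V V n ⇒ m V V V n ⇒ m g V V n ⇒ m g g V n ⇒ m g g g n

Two distinct leftmost derivations for the same string.

Ambiguous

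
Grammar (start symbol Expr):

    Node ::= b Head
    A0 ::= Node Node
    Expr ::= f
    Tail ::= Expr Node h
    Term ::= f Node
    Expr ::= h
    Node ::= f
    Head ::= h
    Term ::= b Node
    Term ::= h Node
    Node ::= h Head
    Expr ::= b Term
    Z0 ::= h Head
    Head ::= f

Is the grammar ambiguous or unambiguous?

Only Expr, Term, Node, Head are reachable from Expr; ignoring the rest: The reachable rules are right-linear with at most one rule per (nonterminal, next-terminal) pair. Each input token forces the next rule, so parsing is deterministic.

Unambiguous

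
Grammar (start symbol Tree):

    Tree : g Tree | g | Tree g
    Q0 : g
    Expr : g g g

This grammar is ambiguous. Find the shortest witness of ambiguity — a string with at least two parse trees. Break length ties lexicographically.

g g

length 1: no string has ≥2 trees
length 2: g g has 2 parse trees

Two derivations of g g:
  Tree ⇒ g Tree ⇒ g g
  Tree ⇒ Tree g ⇒ g g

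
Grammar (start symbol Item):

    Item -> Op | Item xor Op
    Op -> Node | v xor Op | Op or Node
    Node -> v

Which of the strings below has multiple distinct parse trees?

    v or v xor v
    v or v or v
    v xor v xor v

v xor v xor v

v or v xor v: 1 tree
v or v or v: 1 tree
v xor v xor v: 4 trees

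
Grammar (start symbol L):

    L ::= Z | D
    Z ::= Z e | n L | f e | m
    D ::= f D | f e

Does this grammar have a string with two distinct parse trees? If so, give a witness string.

Witness: f e

Derivation 1: L ⇒ Z ⇒ f e
Derivation 2: L ⇒ D ⇒ f e

Two distinct leftmost derivations for the same string.

Ambiguous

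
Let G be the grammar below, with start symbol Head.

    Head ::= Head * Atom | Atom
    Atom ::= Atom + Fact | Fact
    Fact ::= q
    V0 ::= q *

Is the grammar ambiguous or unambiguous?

Unambiguous

Only Head, Atom, Fact are reachable from Head; ignoring the rest: Head → Head * Atom | Atom  ;  Atom → Atom + Fact | Fact  — a left-associative chain with Fact at the bottom. Each string factors uniquely by precedence.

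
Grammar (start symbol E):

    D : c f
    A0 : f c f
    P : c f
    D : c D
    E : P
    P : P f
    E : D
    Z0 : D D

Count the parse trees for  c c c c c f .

1

Parse trees for c c c c c f:
  [E [D c [D c [D c [D c [D c f]]]]]]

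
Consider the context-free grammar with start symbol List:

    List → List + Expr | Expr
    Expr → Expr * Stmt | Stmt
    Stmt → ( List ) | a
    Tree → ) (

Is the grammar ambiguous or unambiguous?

Unambiguous

Only List, Expr, Stmt are reachable from List; ignoring the rest: This is a standard precedence ladder (List over Expr over Stmt), with each level left-recursive on its own operator ('+' at List, '*' at Expr). That structure is LR(1), hence unambiguous.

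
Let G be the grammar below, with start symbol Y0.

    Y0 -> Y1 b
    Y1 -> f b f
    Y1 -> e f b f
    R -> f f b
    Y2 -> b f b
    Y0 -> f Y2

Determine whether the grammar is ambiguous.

Ambiguous

Witness: f b f b

Derivation 1: Y0 ⇒ Y1 b ⇒ f b f b
Derivation 2: Y0 ⇒ f Y2 ⇒ f b f b

Two distinct leftmost derivations for the same string.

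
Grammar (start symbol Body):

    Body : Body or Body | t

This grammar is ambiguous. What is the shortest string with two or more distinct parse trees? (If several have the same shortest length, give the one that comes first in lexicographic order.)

length 1: no string has ≥2 trees
length 3: no string has ≥2 trees
length 5: t or t or t has 2 parse trees

Two derivations of t or t or t:
  Body ⇒ Body or Body ⇒ Body or Body or Body ⇒ t or Body or Body ⇒ t or t or Body ⇒ t or t or t
  Body ⇒ Body or Body ⇒ t or Body ⇒ t or Body or Body ⇒ t or t or Body ⇒ t or t or t

t or t or t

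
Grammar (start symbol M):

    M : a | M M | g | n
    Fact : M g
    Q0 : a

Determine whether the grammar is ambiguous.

Witness: a a a

Derivation 1: M ⇒ M M ⇒ a M ⇒ a M M ⇒ a a M ⇒ a a a
Derivation 2: M ⇒ M M ⇒ M M M ⇒ a M M ⇒ a a M ⇒ a a a

Two distinct leftmost derivations for the same string.

Ambiguous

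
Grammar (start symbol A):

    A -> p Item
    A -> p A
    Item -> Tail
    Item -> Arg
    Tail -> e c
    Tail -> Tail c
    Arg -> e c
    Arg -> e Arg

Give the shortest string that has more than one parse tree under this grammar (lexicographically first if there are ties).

p e c

length 3: p e c has 2 parse trees

Two derivations of p e c:
  A ⇒ p Item ⇒ p Tail ⇒ p e c
  A ⇒ p Item ⇒ p Arg ⇒ p e c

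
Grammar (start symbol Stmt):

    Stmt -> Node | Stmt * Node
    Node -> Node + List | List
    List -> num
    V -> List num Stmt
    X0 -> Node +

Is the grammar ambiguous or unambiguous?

Unambiguous

(V, X0 are unreachable from Stmt, so their rules don't affect L(Stmt).) The grammar is stratified — Stmt handles '*' (left-recursive), Node handles '+', List atoms. Each operator has a fixed associativity and precedence level, so every string has one parse.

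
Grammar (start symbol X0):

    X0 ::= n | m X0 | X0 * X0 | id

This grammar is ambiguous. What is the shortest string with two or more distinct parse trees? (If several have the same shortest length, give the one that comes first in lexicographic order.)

m id * id

length 1: no string has ≥2 trees
length 2: no string has ≥2 trees
length 3: no string has ≥2 trees
length 4: m id * id has 2 parse trees

Two derivations of m id * id:
  X0 ⇒ m X0 ⇒ m X0 * X0 ⇒ m id * X0 ⇒ m id * id
  X0 ⇒ X0 * X0 ⇒ m X0 * X0 ⇒ m id * X0 ⇒ m id * id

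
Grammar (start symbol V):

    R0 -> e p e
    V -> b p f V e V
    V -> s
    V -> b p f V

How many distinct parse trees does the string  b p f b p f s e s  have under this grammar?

2

Parse trees for b p f b p f s e s:
  [V b p f [V b p f [V s]] e [V s]]
  [V b p f [V b p f [V s] e [V s]]]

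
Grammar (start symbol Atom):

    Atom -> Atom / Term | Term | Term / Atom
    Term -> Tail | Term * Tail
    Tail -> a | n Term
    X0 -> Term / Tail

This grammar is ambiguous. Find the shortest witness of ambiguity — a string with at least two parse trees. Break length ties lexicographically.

length 1: no string has ≥2 trees
length 2: no string has ≥2 trees
length 3: a / a has 2 parse trees

Two derivations of a / a:
  Atom ⇒ Atom / Term ⇒ Term / Term ⇒ Tail / Term ⇒ a / Term ⇒ a / Tail ⇒ a / a
  Atom ⇒ Term / Atom ⇒ Tail / Atom ⇒ a / Atom ⇒ a / Term ⇒ a / Tail ⇒ a / a

a / a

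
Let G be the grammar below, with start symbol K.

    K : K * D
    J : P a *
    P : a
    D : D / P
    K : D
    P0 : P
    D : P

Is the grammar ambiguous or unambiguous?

(J, P0 are unreachable from K, so their rules don't affect L(K).) K → K * D | D  ;  D → D / P | P  — a left-associative chain with P at the bottom. Each string factors uniquely by precedence.

Unambiguous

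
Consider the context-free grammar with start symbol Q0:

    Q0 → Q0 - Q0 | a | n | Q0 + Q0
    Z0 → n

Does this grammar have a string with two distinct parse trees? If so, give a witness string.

Ambiguous

Witness: a + a + a

Derivation 1: Q0 ⇒ Q0 + Q0 ⇒ a + Q0 ⇒ a + Q0 + Q0 ⇒ a + a + Q0 ⇒ a + a + a
Derivation 2: Q0 ⇒ Q0 + Q0 ⇒ Q0 + Q0 + Q0 ⇒ a + Q0 + Q0 ⇒ a + a + Q0 ⇒ a + a + a

Two distinct leftmost derivations for the same string.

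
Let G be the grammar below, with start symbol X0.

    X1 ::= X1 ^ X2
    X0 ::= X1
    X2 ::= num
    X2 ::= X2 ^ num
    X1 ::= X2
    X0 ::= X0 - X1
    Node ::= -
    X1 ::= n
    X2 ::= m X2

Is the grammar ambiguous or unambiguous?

Ambiguous

Witness: num ^ num

Derivation 1: X0 ⇒ X1 ⇒ X1 ^ X2 ⇒ X2 ^ X2 ⇒ num ^ X2 ⇒ num ^ num
Derivation 2: X0 ⇒ X1 ⇒ X2 ⇒ X2 ^ num ⇒ num ^ num

Two distinct leftmost derivations for the same string.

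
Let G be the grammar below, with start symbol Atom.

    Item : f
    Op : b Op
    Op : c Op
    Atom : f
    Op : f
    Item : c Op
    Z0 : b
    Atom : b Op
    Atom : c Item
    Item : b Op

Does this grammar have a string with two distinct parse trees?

Only Atom, Item, Op are reachable from Atom; ignoring the rest: The reachable rules are right-linear with at most one rule per (nonterminal, next-terminal) pair. Each input token forces the next rule, so parsing is deterministic.

Unambiguous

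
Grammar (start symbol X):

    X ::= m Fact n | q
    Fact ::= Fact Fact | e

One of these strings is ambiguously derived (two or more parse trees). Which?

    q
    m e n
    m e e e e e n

q: 1 tree
m e n: 1 tree
m e e e e e n: 14 trees

m e e e e e n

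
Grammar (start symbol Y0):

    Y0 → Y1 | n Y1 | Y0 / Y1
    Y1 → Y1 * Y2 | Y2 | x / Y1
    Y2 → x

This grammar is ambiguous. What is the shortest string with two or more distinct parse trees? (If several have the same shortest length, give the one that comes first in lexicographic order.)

length 1: no string has ≥2 trees
length 2: no string has ≥2 trees
length 3: x / x has 2 parse trees

Two derivations of x / x:
  Y0 ⇒ Y1 ⇒ x / Y1 ⇒ x / Y2 ⇒ x / x
  Y0 ⇒ Y0 / Y1 ⇒ Y1 / Y1 ⇒ Y2 / Y1 ⇒ x / Y1 ⇒ x / Y2 ⇒ x / x

x / x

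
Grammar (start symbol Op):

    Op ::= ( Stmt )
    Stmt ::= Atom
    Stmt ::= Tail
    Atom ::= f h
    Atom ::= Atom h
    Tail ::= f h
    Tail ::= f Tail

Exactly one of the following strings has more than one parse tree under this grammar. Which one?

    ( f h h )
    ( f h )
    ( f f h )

( f h )

( f h h ): 1 tree
( f h ): 2 trees
( f f h ): 1 tree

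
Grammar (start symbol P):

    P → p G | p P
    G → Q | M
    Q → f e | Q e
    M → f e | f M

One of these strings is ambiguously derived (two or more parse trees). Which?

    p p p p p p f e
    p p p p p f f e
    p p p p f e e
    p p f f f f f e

p p p p p p f e

p p p p p p f e: 2 trees
p p p p p f f e: 1 tree
p p p p f e e: 1 tree
p p f f f f f e: 1 tree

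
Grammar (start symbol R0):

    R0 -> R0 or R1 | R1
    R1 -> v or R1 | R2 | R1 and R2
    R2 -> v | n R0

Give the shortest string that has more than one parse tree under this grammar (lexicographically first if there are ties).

length 1: no string has ≥2 trees
length 2: no string has ≥2 trees
length 3: v or v has 2 parse trees

Two derivations of v or v:
  R0 ⇒ R0 or R1 ⇒ R1 or R1 ⇒ R2 or R1 ⇒ v or R1 ⇒ v or R2 ⇒ v or v
  R0 ⇒ R1 ⇒ v or R1 ⇒ v or R2 ⇒ v or v

v or v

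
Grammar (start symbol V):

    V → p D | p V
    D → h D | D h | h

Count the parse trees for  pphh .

2

Parse trees for pphh:
  [V p [V p [D h [D h]]]]
  [V p [V p [D [D h] h]]]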